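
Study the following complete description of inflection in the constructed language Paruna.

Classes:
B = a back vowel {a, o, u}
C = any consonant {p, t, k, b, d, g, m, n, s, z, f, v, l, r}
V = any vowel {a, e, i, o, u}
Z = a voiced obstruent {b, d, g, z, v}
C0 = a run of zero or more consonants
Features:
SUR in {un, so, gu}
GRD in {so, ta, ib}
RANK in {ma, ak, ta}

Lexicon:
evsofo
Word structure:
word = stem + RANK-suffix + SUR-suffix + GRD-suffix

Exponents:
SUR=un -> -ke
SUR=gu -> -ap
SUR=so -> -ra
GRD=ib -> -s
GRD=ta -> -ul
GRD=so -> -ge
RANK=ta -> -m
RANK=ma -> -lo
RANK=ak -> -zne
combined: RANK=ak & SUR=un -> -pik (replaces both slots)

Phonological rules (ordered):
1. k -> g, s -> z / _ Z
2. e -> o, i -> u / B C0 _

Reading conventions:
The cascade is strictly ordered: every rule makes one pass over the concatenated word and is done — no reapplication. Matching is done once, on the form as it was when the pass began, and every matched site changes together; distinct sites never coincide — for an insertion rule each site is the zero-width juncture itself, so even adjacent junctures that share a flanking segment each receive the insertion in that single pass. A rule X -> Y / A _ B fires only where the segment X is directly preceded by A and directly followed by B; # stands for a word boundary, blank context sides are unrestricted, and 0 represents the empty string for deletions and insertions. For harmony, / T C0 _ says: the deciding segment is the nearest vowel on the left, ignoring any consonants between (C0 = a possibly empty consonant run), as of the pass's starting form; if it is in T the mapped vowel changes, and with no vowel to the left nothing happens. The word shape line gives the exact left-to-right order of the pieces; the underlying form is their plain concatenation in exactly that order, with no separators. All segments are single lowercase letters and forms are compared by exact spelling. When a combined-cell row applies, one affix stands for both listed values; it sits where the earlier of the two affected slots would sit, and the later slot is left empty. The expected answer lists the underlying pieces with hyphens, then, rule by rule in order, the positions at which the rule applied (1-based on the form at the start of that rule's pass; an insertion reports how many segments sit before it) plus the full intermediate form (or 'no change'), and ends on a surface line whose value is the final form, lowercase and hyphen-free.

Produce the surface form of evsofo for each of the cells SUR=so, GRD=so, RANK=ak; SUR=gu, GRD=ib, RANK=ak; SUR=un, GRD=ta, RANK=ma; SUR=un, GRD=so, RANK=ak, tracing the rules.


cell SUR=so, GRD=so, RANK=ak:
underlying: evsofo-zne-ra-ge
1. k -> g, s -> z / _ Z: no change
2. e -> o, i -> u / B C0 _: fires at position(s) 9, 13: evsofoznorago
surface: evsofoznorago

cell SUR=gu, GRD=ib, RANK=ak:
underlying: evsofo-zne-ap-s
1. k -> g, s -> z / _ Z: no change
2. e -> o, i -> u / B C0 _: fires at position(s) 9: evsofoznoaps
surface: evsofoznoaps

cell SUR=un, GRD=ta, RANK=ma:
underlying: evsofo-lo-ke-ul
1. k -> g, s -> z / _ Z: no change
2. e -> o, i -> u / B C0 _: fires at position(s) 10: evsofolokoul
surface: evsofolokoul

cell SUR=un, GRD=so, RANK=ak:
underlying: evsofo-pik-ge
1. k -> g, s -> z / _ Z: fires at position(s) 9: evsofopigge
2. e -> o, i -> u / B C0 _: fires at position(s) 8: evsofopugge
surface: evsofopugge


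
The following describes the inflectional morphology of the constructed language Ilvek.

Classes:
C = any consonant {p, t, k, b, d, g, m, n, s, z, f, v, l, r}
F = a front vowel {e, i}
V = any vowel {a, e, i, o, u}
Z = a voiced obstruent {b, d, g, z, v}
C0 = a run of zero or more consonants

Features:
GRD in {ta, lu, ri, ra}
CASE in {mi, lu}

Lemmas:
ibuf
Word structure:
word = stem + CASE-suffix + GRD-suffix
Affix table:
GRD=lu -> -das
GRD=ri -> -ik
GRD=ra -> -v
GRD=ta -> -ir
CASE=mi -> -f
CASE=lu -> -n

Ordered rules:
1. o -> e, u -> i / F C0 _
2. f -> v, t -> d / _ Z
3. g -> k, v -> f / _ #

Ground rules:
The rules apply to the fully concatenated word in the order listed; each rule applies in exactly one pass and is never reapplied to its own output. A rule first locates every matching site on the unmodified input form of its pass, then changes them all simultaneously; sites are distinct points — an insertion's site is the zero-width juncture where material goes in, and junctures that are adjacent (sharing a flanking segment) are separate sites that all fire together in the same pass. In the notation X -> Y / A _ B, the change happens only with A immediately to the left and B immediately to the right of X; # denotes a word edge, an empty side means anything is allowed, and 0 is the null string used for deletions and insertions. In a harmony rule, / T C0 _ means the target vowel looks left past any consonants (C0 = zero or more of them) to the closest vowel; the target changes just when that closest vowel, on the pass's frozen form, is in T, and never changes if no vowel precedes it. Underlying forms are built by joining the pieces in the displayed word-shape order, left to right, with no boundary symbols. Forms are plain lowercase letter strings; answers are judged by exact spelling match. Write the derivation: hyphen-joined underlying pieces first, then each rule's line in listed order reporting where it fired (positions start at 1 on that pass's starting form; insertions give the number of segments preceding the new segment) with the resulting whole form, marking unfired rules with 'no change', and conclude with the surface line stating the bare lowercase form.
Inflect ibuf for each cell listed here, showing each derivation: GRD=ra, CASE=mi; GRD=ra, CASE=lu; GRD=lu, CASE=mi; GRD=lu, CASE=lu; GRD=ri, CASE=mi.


cell GRD=ra, CASE=mi:
underlying: ibuf-f-v
1. o -> e, u -> i / F C0 _: fires at position(s) 3: ibiffv
2. f -> v, t -> d / _ Z: fires at position(s) 5: ibifvv
3. g -> k, v -> f / _ #: fires at position(s) 6: ibifvf
surface: ibifvf

cell GRD=ra, CASE=lu:
underlying: ibuf-n-v
1. o -> e, u -> i / F C0 _: fires at position(s) 3: ibifnv
2. f -> v, t -> d / _ Z: no change
3. g -> k, v -> f / _ #: fires at position(s) 6: ibifnf
surface: ibifnf

cell GRD=lu, CASE=mi:
underlying: ibuf-f-das
1. o -> e, u -> i / F C0 _: fires at position(s) 3: ibiffdas
2. f -> v, t -> d / _ Z: fires at position(s) 5: ibifvdas
3. g -> k, v -> f / _ #: no change
surface: ibifvdas

cell GRD=lu, CASE=lu:
underlying: ibuf-n-das
1. o -> e, u -> i / F C0 _: fires at position(s) 3: ibifndas
2. f -> v, t -> d / _ Z: no change
3. g -> k, v -> f / _ #: no change
surface: ibifndas

cell GRD=ri, CASE=mi:
underlying: ibuf-f-ik
1. o -> e, u -> i / F C0 _: fires at position(s) 3: ibiffik
2. f -> v, t -> d / _ Z: no change
3. g -> k, v -> f / _ #: no change
surface: ibiffik


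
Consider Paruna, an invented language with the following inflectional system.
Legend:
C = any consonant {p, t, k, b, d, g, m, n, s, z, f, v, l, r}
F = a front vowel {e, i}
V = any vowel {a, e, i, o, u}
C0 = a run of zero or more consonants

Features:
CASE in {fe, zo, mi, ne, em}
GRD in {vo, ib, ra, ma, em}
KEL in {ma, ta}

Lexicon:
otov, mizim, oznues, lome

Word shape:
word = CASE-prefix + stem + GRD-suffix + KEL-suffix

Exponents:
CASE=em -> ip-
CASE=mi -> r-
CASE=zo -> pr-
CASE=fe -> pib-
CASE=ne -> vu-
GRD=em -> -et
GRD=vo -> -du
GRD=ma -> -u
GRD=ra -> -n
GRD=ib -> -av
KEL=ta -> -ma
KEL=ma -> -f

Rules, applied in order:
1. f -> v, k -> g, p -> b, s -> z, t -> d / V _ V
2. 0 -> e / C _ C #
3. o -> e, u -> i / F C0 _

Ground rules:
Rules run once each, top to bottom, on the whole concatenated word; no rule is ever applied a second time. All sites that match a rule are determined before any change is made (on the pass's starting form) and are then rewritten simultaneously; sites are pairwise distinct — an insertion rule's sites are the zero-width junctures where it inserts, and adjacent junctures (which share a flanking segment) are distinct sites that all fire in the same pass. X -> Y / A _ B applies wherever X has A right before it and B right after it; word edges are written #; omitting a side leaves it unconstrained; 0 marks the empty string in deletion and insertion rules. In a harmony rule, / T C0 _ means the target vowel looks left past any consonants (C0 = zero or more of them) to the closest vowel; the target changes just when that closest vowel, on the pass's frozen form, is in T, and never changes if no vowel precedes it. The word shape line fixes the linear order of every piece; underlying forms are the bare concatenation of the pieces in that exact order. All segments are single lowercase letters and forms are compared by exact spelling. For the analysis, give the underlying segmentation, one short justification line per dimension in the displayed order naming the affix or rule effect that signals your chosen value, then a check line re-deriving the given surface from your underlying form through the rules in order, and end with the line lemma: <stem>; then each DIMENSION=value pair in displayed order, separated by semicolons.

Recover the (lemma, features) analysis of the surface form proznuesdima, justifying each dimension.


underlying: pr-oznues-du-ma
CASE=zo - signalled by the affix pr-
GRD=vo - signalled by the affix -du
KEL=ta - signalled by the affix -ma
check: proznuesduma -> proznuesduma -> proznuesduma -> proznuesdima
lemma: oznues; CASE=zo; GRD=vo; KEL=ta


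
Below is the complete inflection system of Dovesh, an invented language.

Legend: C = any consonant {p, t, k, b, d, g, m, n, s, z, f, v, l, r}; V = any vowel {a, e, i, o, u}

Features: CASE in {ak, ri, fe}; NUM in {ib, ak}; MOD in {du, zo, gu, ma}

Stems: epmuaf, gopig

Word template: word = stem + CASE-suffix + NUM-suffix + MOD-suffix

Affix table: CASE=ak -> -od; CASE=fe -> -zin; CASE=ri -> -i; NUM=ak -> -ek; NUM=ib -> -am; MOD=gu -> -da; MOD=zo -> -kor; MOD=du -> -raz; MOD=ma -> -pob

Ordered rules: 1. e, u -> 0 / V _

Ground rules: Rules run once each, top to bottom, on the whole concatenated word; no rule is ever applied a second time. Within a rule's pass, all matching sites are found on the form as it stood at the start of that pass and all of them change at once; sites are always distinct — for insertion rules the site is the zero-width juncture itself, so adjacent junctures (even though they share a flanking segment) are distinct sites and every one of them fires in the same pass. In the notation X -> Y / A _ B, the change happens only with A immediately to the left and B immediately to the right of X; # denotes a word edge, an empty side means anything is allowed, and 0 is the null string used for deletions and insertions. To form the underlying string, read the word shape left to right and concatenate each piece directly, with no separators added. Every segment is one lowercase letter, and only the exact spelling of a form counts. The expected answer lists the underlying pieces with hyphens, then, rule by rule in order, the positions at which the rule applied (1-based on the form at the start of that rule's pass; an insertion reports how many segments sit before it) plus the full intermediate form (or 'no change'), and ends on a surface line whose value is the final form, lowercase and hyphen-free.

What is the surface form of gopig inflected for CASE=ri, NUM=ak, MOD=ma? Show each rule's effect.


underlying: gopig-i-ek-pob
1. e, u -> 0 / V _: fires at position(s) 7: gopigikpob
surface: gopigikpob


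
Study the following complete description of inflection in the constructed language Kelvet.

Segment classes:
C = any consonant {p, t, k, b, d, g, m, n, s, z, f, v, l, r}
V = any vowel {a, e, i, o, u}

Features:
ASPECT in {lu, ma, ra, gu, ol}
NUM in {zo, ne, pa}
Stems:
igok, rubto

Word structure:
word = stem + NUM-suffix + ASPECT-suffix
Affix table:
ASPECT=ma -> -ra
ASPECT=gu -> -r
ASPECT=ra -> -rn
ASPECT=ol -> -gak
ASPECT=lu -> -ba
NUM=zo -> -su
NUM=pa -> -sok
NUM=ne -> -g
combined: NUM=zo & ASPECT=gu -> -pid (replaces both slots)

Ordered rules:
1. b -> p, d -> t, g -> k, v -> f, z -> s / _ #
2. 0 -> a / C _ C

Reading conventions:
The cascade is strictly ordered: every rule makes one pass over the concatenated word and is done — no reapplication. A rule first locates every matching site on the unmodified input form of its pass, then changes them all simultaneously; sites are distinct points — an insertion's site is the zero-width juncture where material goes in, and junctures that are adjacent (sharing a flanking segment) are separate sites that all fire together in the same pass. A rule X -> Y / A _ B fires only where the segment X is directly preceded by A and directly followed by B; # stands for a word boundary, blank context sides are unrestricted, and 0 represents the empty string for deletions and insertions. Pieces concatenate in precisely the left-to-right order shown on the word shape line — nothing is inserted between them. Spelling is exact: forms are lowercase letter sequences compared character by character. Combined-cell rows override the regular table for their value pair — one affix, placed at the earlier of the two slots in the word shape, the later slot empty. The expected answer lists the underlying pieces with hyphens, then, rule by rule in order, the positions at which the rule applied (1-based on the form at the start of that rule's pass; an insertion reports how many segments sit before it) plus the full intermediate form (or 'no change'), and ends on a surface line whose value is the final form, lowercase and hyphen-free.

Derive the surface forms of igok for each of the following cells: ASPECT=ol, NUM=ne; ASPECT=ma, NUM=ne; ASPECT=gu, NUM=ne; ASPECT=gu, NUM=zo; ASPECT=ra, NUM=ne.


cell ASPECT=ol, NUM=ne:
underlying: igok-g-gak
1. b -> p, d -> t, g -> k, v -> f, z -> s / _ #: no change
2. 0 -> a / C _ C: inserts after position(s) 4, 5: igokagagak
surface: igokagagak

cell ASPECT=ma, NUM=ne:
underlying: igok-g-ra
1. b -> p, d -> t, g -> k, v -> f, z -> s / _ #: no change
2. 0 -> a / C _ C: inserts after position(s) 4, 5: igokagara
surface: igokagara

cell ASPECT=gu, NUM=ne:
underlying: igok-g-r
1. b -> p, d -> t, g -> k, v -> f, z -> s / _ #: no change
2. 0 -> a / C _ C: inserts after position(s) 4, 5: igokagar
surface: igokagar

cell ASPECT=gu, NUM=zo:
underlying: igok-pid
1. b -> p, d -> t, g -> k, v -> f, z -> s / _ #: fires at position(s) 7: igokpit
2. 0 -> a / C _ C: inserts after position(s) 4: igokapit
surface: igokapit

cell ASPECT=ra, NUM=ne:
underlying: igok-g-rn
1. b -> p, d -> t, g -> k, v -> f, z -> s / _ #: no change
2. 0 -> a / C _ C: inserts after position(s) 4, 5, 6: igokagaran
surface: igokagaran


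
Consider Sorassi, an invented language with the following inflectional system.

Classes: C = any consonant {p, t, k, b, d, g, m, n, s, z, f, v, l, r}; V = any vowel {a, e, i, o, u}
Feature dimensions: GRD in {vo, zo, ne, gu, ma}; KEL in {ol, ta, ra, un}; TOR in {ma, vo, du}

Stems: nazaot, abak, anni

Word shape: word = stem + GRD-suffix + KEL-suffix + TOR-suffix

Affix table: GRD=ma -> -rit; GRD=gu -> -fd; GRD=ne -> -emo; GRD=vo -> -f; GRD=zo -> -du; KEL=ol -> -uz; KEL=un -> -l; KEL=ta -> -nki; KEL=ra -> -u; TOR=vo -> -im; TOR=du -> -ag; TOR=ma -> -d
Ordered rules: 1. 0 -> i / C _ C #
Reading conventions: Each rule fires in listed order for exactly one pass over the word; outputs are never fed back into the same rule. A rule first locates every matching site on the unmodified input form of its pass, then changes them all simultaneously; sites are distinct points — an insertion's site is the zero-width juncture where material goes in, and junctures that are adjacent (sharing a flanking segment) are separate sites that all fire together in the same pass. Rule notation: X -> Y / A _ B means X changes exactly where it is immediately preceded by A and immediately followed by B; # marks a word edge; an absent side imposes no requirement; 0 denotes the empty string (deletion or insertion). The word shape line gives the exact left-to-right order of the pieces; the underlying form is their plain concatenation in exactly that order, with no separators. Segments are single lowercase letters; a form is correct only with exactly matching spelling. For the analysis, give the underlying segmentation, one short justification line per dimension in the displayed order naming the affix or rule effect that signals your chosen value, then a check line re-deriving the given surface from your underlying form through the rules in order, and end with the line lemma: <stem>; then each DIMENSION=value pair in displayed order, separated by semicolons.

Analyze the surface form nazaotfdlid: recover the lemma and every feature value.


underlying: nazaot-fd-l-d
GRD=gu - signalled by the affix -fd
KEL=un - signalled by the affix -l
TOR=ma - signalled by the affix -d
check: nazaotfdld -> nazaotfdlid
lemma: nazaot; GRD=gu; KEL=un; TOR=ma


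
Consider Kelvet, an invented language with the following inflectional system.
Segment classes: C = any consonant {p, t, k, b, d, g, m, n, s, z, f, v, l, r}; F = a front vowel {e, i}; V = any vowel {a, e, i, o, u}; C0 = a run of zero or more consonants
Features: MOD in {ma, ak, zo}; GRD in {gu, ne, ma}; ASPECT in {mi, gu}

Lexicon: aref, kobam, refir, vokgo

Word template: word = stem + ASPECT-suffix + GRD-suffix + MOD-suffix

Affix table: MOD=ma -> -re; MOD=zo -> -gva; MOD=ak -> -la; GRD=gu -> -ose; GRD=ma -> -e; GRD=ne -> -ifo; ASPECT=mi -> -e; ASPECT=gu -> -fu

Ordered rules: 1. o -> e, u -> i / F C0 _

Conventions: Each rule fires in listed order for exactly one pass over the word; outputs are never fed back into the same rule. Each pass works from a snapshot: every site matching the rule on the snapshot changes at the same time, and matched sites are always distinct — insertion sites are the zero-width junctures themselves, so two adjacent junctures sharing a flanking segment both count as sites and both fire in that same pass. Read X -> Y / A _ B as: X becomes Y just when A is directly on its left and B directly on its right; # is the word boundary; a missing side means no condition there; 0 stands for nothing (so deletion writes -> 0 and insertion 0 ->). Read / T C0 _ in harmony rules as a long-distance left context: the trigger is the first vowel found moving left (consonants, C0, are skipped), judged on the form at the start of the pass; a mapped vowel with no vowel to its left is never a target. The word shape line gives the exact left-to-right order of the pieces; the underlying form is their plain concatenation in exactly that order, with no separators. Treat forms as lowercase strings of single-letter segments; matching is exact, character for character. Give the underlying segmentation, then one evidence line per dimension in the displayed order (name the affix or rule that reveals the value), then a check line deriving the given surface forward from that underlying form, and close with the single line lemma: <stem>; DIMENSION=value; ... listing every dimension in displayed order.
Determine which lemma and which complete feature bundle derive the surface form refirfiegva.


underlying: refir-fu-e-gva
MOD=zo - signalled by the affix -gva
GRD=ma - signalled by the affix -e
ASPECT=gu - signalled by the affix -fu
check: refirfuegva -> refirfiegva
lemma: refir; MOD=zo; GRD=ma; ASPECT=gu


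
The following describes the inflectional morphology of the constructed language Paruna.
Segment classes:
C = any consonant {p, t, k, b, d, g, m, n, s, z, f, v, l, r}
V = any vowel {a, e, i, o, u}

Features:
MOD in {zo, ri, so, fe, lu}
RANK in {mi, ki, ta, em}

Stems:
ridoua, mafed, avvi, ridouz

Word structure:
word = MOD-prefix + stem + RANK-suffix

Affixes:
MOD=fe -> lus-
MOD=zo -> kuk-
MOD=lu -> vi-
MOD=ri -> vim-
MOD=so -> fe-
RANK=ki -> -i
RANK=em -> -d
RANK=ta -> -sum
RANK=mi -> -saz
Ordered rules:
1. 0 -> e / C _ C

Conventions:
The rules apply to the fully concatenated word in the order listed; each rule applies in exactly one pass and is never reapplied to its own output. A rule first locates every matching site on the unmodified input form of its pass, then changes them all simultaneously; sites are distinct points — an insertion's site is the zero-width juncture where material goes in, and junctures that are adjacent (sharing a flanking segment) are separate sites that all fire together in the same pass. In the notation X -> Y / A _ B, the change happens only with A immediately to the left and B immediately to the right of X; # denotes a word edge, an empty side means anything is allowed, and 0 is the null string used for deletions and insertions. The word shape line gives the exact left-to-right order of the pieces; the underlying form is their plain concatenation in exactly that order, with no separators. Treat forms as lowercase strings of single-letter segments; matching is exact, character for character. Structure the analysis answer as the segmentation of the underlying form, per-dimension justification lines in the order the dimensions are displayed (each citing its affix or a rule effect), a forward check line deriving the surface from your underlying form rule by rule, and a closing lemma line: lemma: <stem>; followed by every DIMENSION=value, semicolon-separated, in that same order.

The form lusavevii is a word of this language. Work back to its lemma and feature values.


underlying: lus-avvi-i
MOD=fe - signalled by the affix lus-
RANK=ki - signalled by the affix -i
check: lusavvii -> lusavevii
lemma: avvi; MOD=fe; RANK=ki


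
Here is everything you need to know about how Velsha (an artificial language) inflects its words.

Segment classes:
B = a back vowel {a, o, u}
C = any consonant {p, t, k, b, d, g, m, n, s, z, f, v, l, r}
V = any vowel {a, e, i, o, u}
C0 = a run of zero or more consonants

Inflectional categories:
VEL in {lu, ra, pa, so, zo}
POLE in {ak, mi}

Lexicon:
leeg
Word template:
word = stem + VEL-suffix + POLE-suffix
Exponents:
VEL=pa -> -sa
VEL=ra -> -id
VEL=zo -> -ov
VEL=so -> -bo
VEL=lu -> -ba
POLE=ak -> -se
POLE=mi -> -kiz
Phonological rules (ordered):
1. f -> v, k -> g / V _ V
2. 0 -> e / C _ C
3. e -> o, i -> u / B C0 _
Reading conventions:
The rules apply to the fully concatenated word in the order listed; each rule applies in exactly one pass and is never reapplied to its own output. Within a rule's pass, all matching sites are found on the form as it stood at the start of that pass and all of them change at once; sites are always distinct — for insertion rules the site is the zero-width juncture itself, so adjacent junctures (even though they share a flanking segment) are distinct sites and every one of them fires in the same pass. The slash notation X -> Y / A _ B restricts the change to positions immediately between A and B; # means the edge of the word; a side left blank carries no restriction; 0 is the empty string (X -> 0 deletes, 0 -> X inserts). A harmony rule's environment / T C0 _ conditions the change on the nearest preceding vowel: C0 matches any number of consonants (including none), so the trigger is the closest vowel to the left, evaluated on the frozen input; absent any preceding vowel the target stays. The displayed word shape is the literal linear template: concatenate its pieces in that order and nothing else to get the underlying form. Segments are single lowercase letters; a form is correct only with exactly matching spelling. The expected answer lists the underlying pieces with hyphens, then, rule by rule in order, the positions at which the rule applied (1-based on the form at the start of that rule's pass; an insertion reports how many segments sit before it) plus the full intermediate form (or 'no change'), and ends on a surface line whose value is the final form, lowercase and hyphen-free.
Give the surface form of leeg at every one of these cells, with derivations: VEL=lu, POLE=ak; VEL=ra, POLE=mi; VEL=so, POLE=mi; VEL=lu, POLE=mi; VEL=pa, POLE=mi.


cell VEL=lu, POLE=ak:
underlying: leeg-ba-se
1. f -> v, k -> g / V _ V: no change
2. 0 -> e / C _ C: inserts after position(s) 4: leegebase
3. e -> o, i -> u / B C0 _: fires at position(s) 9: leegebaso
surface: leegebaso

cell VEL=ra, POLE=mi:
underlying: leeg-id-kiz
1. f -> v, k -> g / V _ V: no change
2. 0 -> e / C _ C: inserts after position(s) 6: leegidekiz
3. e -> o, i -> u / B C0 _: no change
surface: leegidekiz

cell VEL=so, POLE=mi:
underlying: leeg-bo-kiz
1. f -> v, k -> g / V _ V: fires at position(s) 7: leegbogiz
2. 0 -> e / C _ C: inserts after position(s) 4: leegebogiz
3. e -> o, i -> u / B C0 _: fires at position(s) 9: leegeboguz
surface: leegeboguz

cell VEL=lu, POLE=mi:
underlying: leeg-ba-kiz
1. f -> v, k -> g / V _ V: fires at position(s) 7: leegbagiz
2. 0 -> e / C _ C: inserts after position(s) 4: leegebagiz
3. e -> o, i -> u / B C0 _: fires at position(s) 9: leegebaguz
surface: leegebaguz

cell VEL=pa, POLE=mi:
underlying: leeg-sa-kiz
1. f -> v, k -> g / V _ V: fires at position(s) 7: leegsagiz
2. 0 -> e / C _ C: inserts after position(s) 4: leegesagiz
3. e -> o, i -> u / B C0 _: fires at position(s) 9: leegesaguz
surface: leegesaguz


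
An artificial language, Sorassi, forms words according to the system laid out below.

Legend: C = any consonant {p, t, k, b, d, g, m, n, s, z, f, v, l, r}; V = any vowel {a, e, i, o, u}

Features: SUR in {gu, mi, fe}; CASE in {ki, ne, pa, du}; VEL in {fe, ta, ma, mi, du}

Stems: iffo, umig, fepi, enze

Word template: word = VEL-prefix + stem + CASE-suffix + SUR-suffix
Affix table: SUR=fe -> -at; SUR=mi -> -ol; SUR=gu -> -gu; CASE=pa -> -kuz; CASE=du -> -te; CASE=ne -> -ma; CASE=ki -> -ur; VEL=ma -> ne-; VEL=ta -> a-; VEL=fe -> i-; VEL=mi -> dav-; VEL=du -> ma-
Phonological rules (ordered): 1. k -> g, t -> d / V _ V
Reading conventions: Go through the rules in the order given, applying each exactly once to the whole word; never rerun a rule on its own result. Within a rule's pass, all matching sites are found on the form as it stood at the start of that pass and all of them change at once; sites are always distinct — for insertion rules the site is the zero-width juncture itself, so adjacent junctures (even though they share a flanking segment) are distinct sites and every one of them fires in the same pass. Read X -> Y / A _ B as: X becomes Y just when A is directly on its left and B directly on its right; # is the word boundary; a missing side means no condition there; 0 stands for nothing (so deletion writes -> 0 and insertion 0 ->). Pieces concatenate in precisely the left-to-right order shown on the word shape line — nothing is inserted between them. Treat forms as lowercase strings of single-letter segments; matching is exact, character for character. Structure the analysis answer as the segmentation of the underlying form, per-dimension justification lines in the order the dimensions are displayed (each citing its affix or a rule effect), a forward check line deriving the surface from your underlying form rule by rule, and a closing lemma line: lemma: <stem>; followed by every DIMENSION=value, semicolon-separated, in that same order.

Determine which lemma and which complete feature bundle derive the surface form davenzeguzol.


underlying: dav-enze-kuz-ol
SUR=mi - signalled by the affix -ol
CASE=pa - signalled by the affix -kuz
VEL=mi - signalled by the affix dav-
check: davenzekuzol -> davenzeguzol
lemma: enze; SUR=mi; CASE=pa; VEL=mi


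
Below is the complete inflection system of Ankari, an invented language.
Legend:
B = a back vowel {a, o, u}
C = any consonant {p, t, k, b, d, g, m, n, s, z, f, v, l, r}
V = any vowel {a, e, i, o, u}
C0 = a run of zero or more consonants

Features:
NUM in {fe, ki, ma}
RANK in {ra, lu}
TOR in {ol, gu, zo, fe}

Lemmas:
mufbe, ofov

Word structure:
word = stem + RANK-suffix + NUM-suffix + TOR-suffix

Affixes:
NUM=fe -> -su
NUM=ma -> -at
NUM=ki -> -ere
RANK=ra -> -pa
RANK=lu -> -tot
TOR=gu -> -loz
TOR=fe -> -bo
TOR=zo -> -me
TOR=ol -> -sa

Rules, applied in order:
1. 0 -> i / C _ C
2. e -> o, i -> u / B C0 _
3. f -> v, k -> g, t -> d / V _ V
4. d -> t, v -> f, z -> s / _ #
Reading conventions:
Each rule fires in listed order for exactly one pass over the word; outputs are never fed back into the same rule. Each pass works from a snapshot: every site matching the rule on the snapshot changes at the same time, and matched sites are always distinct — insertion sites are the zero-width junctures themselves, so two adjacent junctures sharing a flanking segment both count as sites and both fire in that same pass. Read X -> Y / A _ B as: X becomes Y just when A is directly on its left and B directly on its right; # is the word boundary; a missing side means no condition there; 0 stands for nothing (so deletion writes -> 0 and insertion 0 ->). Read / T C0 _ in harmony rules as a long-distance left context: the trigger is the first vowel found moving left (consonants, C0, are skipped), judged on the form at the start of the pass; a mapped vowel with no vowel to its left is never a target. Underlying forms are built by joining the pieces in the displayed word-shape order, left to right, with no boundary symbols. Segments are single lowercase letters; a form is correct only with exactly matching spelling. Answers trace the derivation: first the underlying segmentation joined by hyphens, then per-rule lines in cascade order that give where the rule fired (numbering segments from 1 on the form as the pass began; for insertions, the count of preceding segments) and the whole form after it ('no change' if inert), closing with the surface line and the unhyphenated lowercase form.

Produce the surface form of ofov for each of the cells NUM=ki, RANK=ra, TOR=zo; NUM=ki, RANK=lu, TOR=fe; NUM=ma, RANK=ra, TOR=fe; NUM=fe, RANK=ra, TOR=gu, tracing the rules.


cell NUM=ki, RANK=ra, TOR=zo:
underlying: ofov-pa-ere-me
1. 0 -> i / C _ C: inserts after position(s) 4: ofovipaereme
2. e -> o, i -> u / B C0 _: fires at position(s) 5, 8: ofovupaoreme
3. f -> v, k -> g, t -> d / V _ V: fires at position(s) 2: ovovupaoreme
4. d -> t, v -> f, z -> s / _ #: no change
surface: ovovupaoreme

cell NUM=ki, RANK=lu, TOR=fe:
underlying: ofov-tot-ere-bo
1. 0 -> i / C _ C: inserts after position(s) 4: ofovitoterebo
2. e -> o, i -> u / B C0 _: fires at position(s) 5, 9: ofovutotorebo
3. f -> v, k -> g, t -> d / V _ V: fires at position(s) 2, 6, 8: ovovudodorebo
4. d -> t, v -> f, z -> s / _ #: no change
surface: ovovudodorebo

cell NUM=ma, RANK=ra, TOR=fe:
underlying: ofov-pa-at-bo
1. 0 -> i / C _ C: inserts after position(s) 4, 8: ofovipaatibo
2. e -> o, i -> u / B C0 _: fires at position(s) 5, 10: ofovupaatubo
3. f -> v, k -> g, t -> d / V _ V: fires at position(s) 2, 9: ovovupaadubo
4. d -> t, v -> f, z -> s / _ #: no change
surface: ovovupaadubo

cell NUM=fe, RANK=ra, TOR=gu:
underlying: ofov-pa-su-loz
1. 0 -> i / C _ C: inserts after position(s) 4: ofovipasuloz
2. e -> o, i -> u / B C0 _: fires at position(s) 5: ofovupasuloz
3. f -> v, k -> g, t -> d / V _ V: fires at position(s) 2: ovovupasuloz
4. d -> t, v -> f, z -> s / _ #: fires at position(s) 12: ovovupasulos
surface: ovovupasulos


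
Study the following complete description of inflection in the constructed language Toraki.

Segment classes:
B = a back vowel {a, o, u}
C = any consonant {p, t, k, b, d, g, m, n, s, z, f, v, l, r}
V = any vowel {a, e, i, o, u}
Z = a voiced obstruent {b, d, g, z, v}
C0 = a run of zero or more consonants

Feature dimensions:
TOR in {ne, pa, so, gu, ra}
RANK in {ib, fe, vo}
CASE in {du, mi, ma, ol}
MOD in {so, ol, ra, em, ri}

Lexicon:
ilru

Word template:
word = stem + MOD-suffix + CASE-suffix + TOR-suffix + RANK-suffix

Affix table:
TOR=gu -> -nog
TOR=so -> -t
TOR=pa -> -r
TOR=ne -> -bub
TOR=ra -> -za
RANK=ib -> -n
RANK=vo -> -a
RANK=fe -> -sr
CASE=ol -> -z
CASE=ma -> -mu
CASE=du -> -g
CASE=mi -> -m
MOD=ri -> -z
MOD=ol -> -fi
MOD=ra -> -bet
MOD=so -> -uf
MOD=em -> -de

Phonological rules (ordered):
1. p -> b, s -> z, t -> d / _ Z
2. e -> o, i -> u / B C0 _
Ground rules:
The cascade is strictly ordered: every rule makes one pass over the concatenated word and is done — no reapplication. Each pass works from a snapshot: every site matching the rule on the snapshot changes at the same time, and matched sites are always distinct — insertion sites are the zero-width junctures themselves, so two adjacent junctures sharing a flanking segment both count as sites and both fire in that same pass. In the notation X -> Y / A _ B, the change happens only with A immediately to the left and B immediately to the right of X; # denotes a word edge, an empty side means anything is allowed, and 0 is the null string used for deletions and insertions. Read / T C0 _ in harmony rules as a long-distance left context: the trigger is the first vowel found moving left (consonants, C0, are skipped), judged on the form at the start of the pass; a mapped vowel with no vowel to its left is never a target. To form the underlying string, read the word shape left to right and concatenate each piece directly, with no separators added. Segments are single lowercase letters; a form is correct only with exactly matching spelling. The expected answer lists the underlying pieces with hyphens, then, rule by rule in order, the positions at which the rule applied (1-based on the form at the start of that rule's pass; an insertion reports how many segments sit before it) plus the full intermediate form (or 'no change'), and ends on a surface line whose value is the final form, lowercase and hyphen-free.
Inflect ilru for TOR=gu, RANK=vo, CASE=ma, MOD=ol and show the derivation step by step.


underlying: ilru-fi-mu-nog-a
1. p -> b, s -> z, t -> d / _ Z: no change
2. e -> o, i -> u / B C0 _: fires at position(s) 6: ilrufumunoga
surface: ilrufumunoga


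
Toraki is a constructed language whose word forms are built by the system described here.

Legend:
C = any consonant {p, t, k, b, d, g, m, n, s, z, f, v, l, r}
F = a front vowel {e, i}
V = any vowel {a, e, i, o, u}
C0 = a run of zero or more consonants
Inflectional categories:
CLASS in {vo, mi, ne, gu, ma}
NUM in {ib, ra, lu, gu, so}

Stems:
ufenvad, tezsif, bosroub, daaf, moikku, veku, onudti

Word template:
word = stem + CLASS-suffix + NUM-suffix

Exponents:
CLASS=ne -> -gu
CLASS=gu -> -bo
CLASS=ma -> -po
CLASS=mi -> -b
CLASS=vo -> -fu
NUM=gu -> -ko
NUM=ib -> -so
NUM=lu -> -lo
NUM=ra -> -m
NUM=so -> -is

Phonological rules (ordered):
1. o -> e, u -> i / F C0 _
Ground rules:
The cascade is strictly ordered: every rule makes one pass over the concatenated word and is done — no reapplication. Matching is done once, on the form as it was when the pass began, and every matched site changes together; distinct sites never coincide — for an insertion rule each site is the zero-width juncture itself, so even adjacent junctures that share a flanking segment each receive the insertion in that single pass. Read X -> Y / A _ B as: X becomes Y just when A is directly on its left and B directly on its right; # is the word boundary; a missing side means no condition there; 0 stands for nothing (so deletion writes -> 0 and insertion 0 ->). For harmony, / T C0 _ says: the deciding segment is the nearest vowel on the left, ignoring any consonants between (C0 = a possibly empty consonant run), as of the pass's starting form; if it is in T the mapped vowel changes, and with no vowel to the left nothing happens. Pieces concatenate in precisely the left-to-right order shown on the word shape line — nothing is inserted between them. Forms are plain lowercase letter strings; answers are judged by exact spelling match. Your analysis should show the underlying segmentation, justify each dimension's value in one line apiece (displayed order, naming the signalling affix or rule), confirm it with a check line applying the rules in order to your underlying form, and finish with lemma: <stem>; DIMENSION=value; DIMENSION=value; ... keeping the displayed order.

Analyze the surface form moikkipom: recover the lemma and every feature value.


underlying: moikku-po-m
CLASS=ma - signalled by the affix -po
NUM=ra - signalled by the affix -m
check: moikkupom -> moikkipom
lemma: moikku; CLASS=ma; NUM=ra


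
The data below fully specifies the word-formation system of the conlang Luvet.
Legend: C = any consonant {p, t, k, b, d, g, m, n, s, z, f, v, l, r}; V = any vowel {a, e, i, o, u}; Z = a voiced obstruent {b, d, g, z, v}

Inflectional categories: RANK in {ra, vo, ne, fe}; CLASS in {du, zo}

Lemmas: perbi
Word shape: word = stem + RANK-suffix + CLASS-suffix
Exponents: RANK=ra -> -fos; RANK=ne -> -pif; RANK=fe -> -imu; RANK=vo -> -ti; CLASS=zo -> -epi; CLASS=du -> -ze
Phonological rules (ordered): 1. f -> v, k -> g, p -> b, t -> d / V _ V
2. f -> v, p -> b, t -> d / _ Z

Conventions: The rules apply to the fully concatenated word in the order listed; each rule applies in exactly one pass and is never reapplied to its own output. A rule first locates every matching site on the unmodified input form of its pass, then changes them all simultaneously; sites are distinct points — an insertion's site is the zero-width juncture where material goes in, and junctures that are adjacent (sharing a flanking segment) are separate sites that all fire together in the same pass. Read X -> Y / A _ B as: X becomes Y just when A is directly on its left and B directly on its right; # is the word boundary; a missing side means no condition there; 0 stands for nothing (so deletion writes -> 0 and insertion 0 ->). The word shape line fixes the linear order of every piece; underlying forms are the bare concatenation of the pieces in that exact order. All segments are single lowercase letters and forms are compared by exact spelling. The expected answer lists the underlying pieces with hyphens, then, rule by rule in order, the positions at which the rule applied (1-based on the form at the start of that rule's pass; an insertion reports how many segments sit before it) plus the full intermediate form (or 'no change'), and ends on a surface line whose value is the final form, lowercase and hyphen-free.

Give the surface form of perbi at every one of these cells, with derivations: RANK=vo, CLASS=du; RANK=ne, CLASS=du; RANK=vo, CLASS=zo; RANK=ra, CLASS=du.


cell RANK=vo, CLASS=du:
underlying: perbi-ti-ze
1. f -> v, k -> g, p -> b, t -> d / V _ V: fires at position(s) 6: perbidize
2. f -> v, p -> b, t -> d / _ Z: no change
surface: perbidize

cell RANK=ne, CLASS=du:
underlying: perbi-pif-ze
1. f -> v, k -> g, p -> b, t -> d / V _ V: fires at position(s) 6: perbibifze
2. f -> v, p -> b, t -> d / _ Z: fires at position(s) 8: perbibivze
surface: perbibivze

cell RANK=vo, CLASS=zo:
underlying: perbi-ti-epi
1. f -> v, k -> g, p -> b, t -> d / V _ V: fires at position(s) 6, 9: perbidiebi
2. f -> v, p -> b, t -> d / _ Z: no change
surface: perbidiebi

cell RANK=ra, CLASS=du:
underlying: perbi-fos-ze
1. f -> v, k -> g, p -> b, t -> d / V _ V: fires at position(s) 6: perbivosze
2. f -> v, p -> b, t -> d / _ Z: no change
surface: perbivosze


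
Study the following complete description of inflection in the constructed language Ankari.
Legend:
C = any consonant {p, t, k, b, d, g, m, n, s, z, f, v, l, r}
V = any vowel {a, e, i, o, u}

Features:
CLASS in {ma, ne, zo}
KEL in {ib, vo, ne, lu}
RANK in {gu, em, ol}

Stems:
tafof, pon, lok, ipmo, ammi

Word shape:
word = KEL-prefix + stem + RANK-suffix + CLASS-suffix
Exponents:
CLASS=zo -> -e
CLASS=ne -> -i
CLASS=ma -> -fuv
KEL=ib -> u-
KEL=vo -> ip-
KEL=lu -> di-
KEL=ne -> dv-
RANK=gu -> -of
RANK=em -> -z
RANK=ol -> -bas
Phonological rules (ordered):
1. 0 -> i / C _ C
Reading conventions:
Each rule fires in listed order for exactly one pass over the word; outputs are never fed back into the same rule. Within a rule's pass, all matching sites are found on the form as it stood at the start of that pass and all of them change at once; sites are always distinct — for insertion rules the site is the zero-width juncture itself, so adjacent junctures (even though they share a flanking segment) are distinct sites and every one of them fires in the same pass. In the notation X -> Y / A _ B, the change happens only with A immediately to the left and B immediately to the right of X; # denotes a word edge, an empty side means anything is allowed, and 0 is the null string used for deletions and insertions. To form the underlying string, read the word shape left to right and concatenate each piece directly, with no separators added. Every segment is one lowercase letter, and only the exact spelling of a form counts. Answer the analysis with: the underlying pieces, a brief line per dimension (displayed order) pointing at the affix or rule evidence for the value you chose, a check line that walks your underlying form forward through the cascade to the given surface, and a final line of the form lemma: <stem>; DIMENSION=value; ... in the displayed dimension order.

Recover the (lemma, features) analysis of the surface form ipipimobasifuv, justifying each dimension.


underlying: ip-ipmo-bas-fuv
CLASS=ma - signalled by the affix -fuv
KEL=vo - signalled by the affix ip-
RANK=ol - signalled by the affix -bas
check: ipipmobasfuv -> ipipimobasifuv
lemma: ipmo; CLASS=ma; KEL=vo; RANK=ol
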